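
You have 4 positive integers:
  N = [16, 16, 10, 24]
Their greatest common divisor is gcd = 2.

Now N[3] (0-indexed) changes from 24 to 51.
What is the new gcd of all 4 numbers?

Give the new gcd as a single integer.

Numbers: [16, 16, 10, 24], gcd = 2
Change: index 3, 24 -> 51
gcd of the OTHER numbers (without index 3): gcd([16, 16, 10]) = 2
New gcd = gcd(g_others, new_val) = gcd(2, 51) = 1

Answer: 1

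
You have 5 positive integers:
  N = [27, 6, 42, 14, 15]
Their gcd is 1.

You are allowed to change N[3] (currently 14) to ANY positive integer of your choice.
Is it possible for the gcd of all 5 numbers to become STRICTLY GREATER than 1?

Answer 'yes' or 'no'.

Current gcd = 1
gcd of all OTHER numbers (without N[3]=14): gcd([27, 6, 42, 15]) = 3
The new gcd after any change is gcd(3, new_value).
This can be at most 3.
Since 3 > old gcd 1, the gcd CAN increase (e.g., set N[3] = 3).

Answer: yes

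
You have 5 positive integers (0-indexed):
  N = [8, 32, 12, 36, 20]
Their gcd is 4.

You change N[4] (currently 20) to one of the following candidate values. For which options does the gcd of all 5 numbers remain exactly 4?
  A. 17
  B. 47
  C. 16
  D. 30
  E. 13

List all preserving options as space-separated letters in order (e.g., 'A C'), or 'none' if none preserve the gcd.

Old gcd = 4; gcd of others (without N[4]) = 4
New gcd for candidate v: gcd(4, v). Preserves old gcd iff gcd(4, v) = 4.
  Option A: v=17, gcd(4,17)=1 -> changes
  Option B: v=47, gcd(4,47)=1 -> changes
  Option C: v=16, gcd(4,16)=4 -> preserves
  Option D: v=30, gcd(4,30)=2 -> changes
  Option E: v=13, gcd(4,13)=1 -> changes

Answer: C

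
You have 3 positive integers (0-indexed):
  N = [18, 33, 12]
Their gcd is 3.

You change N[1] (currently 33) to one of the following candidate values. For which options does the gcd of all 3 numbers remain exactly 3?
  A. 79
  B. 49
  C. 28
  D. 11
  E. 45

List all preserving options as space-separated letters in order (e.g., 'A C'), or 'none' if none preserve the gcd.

Answer: E

Derivation:
Old gcd = 3; gcd of others (without N[1]) = 6
New gcd for candidate v: gcd(6, v). Preserves old gcd iff gcd(6, v) = 3.
  Option A: v=79, gcd(6,79)=1 -> changes
  Option B: v=49, gcd(6,49)=1 -> changes
  Option C: v=28, gcd(6,28)=2 -> changes
  Option D: v=11, gcd(6,11)=1 -> changes
  Option E: v=45, gcd(6,45)=3 -> preserves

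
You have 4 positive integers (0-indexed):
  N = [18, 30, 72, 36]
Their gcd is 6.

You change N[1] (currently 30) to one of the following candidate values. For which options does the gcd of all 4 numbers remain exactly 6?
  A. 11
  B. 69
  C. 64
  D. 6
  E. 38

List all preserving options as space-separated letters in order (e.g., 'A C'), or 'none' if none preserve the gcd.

Answer: D

Derivation:
Old gcd = 6; gcd of others (without N[1]) = 18
New gcd for candidate v: gcd(18, v). Preserves old gcd iff gcd(18, v) = 6.
  Option A: v=11, gcd(18,11)=1 -> changes
  Option B: v=69, gcd(18,69)=3 -> changes
  Option C: v=64, gcd(18,64)=2 -> changes
  Option D: v=6, gcd(18,6)=6 -> preserves
  Option E: v=38, gcd(18,38)=2 -> changes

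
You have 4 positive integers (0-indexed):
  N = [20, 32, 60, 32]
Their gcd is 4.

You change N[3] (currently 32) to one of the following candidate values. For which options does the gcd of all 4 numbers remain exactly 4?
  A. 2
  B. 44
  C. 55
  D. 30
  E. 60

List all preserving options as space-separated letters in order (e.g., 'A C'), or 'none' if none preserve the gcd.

Answer: B E

Derivation:
Old gcd = 4; gcd of others (without N[3]) = 4
New gcd for candidate v: gcd(4, v). Preserves old gcd iff gcd(4, v) = 4.
  Option A: v=2, gcd(4,2)=2 -> changes
  Option B: v=44, gcd(4,44)=4 -> preserves
  Option C: v=55, gcd(4,55)=1 -> changes
  Option D: v=30, gcd(4,30)=2 -> changes
  Option E: v=60, gcd(4,60)=4 -> preserves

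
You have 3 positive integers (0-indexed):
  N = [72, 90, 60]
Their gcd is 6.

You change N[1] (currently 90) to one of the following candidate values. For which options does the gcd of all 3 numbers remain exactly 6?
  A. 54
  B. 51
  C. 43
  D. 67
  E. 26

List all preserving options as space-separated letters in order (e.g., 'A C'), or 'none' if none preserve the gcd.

Answer: A

Derivation:
Old gcd = 6; gcd of others (without N[1]) = 12
New gcd for candidate v: gcd(12, v). Preserves old gcd iff gcd(12, v) = 6.
  Option A: v=54, gcd(12,54)=6 -> preserves
  Option B: v=51, gcd(12,51)=3 -> changes
  Option C: v=43, gcd(12,43)=1 -> changes
  Option D: v=67, gcd(12,67)=1 -> changes
  Option E: v=26, gcd(12,26)=2 -> changes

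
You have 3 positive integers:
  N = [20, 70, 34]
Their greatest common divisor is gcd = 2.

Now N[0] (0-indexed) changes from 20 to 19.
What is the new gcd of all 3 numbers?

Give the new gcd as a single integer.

Answer: 1

Derivation:
Numbers: [20, 70, 34], gcd = 2
Change: index 0, 20 -> 19
gcd of the OTHER numbers (without index 0): gcd([70, 34]) = 2
New gcd = gcd(g_others, new_val) = gcd(2, 19) = 1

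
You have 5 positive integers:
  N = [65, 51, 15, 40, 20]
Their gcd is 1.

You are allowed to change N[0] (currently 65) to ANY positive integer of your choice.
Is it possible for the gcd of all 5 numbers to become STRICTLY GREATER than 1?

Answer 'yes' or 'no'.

Answer: no

Derivation:
Current gcd = 1
gcd of all OTHER numbers (without N[0]=65): gcd([51, 15, 40, 20]) = 1
The new gcd after any change is gcd(1, new_value).
This can be at most 1.
Since 1 = old gcd 1, the gcd can only stay the same or decrease.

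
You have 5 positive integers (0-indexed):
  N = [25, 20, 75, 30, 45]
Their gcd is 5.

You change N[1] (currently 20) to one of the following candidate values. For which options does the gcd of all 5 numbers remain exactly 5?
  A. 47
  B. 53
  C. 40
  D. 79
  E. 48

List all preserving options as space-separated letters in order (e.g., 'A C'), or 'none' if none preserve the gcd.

Old gcd = 5; gcd of others (without N[1]) = 5
New gcd for candidate v: gcd(5, v). Preserves old gcd iff gcd(5, v) = 5.
  Option A: v=47, gcd(5,47)=1 -> changes
  Option B: v=53, gcd(5,53)=1 -> changes
  Option C: v=40, gcd(5,40)=5 -> preserves
  Option D: v=79, gcd(5,79)=1 -> changes
  Option E: v=48, gcd(5,48)=1 -> changes

Answer: C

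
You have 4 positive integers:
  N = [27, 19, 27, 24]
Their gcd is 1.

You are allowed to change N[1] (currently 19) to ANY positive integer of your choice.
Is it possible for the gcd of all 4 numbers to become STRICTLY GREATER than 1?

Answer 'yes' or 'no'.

Current gcd = 1
gcd of all OTHER numbers (without N[1]=19): gcd([27, 27, 24]) = 3
The new gcd after any change is gcd(3, new_value).
This can be at most 3.
Since 3 > old gcd 1, the gcd CAN increase (e.g., set N[1] = 3).

Answer: yes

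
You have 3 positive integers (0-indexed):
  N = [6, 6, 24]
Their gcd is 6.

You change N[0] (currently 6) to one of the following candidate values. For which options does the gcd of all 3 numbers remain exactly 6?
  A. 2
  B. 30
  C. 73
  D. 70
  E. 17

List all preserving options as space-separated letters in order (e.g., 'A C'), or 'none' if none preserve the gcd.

Old gcd = 6; gcd of others (without N[0]) = 6
New gcd for candidate v: gcd(6, v). Preserves old gcd iff gcd(6, v) = 6.
  Option A: v=2, gcd(6,2)=2 -> changes
  Option B: v=30, gcd(6,30)=6 -> preserves
  Option C: v=73, gcd(6,73)=1 -> changes
  Option D: v=70, gcd(6,70)=2 -> changes
  Option E: v=17, gcd(6,17)=1 -> changes

Answer: B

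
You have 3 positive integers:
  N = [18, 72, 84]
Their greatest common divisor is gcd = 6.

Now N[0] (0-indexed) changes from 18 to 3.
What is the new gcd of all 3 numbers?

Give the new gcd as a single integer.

Answer: 3

Derivation:
Numbers: [18, 72, 84], gcd = 6
Change: index 0, 18 -> 3
gcd of the OTHER numbers (without index 0): gcd([72, 84]) = 12
New gcd = gcd(g_others, new_val) = gcd(12, 3) = 3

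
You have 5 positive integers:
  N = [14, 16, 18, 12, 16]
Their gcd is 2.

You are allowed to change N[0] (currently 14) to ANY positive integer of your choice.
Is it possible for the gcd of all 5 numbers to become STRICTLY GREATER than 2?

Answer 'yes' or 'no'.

Answer: no

Derivation:
Current gcd = 2
gcd of all OTHER numbers (without N[0]=14): gcd([16, 18, 12, 16]) = 2
The new gcd after any change is gcd(2, new_value).
This can be at most 2.
Since 2 = old gcd 2, the gcd can only stay the same or decrease.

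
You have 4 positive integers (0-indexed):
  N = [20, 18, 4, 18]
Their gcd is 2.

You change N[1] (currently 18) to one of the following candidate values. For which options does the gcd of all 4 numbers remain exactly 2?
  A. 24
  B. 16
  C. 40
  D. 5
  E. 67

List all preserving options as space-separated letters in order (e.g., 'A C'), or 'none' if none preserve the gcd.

Answer: A B C

Derivation:
Old gcd = 2; gcd of others (without N[1]) = 2
New gcd for candidate v: gcd(2, v). Preserves old gcd iff gcd(2, v) = 2.
  Option A: v=24, gcd(2,24)=2 -> preserves
  Option B: v=16, gcd(2,16)=2 -> preserves
  Option C: v=40, gcd(2,40)=2 -> preserves
  Option D: v=5, gcd(2,5)=1 -> changes
  Option E: v=67, gcd(2,67)=1 -> changes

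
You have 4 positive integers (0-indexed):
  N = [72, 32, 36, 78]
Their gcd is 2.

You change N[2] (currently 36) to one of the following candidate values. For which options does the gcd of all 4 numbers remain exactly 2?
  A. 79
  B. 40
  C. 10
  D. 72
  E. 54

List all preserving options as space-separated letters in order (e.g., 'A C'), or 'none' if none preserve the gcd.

Answer: B C D E

Derivation:
Old gcd = 2; gcd of others (without N[2]) = 2
New gcd for candidate v: gcd(2, v). Preserves old gcd iff gcd(2, v) = 2.
  Option A: v=79, gcd(2,79)=1 -> changes
  Option B: v=40, gcd(2,40)=2 -> preserves
  Option C: v=10, gcd(2,10)=2 -> preserves
  Option D: v=72, gcd(2,72)=2 -> preserves
  Option E: v=54, gcd(2,54)=2 -> preserves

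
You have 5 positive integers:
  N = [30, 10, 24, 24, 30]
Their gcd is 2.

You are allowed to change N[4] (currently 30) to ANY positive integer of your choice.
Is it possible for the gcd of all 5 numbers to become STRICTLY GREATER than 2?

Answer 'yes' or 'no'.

Current gcd = 2
gcd of all OTHER numbers (without N[4]=30): gcd([30, 10, 24, 24]) = 2
The new gcd after any change is gcd(2, new_value).
This can be at most 2.
Since 2 = old gcd 2, the gcd can only stay the same or decrease.

Answer: no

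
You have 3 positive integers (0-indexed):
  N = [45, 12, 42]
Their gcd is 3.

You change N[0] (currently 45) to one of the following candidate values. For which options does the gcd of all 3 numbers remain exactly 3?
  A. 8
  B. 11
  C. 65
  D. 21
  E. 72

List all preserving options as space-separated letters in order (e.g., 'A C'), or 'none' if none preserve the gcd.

Answer: D

Derivation:
Old gcd = 3; gcd of others (without N[0]) = 6
New gcd for candidate v: gcd(6, v). Preserves old gcd iff gcd(6, v) = 3.
  Option A: v=8, gcd(6,8)=2 -> changes
  Option B: v=11, gcd(6,11)=1 -> changes
  Option C: v=65, gcd(6,65)=1 -> changes
  Option D: v=21, gcd(6,21)=3 -> preserves
  Option E: v=72, gcd(6,72)=6 -> changes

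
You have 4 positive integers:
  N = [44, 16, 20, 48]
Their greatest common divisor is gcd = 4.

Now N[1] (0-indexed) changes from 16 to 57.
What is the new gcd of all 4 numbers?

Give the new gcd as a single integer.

Answer: 1

Derivation:
Numbers: [44, 16, 20, 48], gcd = 4
Change: index 1, 16 -> 57
gcd of the OTHER numbers (without index 1): gcd([44, 20, 48]) = 4
New gcd = gcd(g_others, new_val) = gcd(4, 57) = 1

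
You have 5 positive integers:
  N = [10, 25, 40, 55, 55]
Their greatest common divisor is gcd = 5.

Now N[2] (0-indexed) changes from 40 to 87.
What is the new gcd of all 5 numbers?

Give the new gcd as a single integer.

Answer: 1

Derivation:
Numbers: [10, 25, 40, 55, 55], gcd = 5
Change: index 2, 40 -> 87
gcd of the OTHER numbers (without index 2): gcd([10, 25, 55, 55]) = 5
New gcd = gcd(g_others, new_val) = gcd(5, 87) = 1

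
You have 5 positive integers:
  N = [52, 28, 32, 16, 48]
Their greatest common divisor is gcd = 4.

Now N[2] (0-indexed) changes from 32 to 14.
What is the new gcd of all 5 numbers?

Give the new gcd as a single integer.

Answer: 2

Derivation:
Numbers: [52, 28, 32, 16, 48], gcd = 4
Change: index 2, 32 -> 14
gcd of the OTHER numbers (without index 2): gcd([52, 28, 16, 48]) = 4
New gcd = gcd(g_others, new_val) = gcd(4, 14) = 2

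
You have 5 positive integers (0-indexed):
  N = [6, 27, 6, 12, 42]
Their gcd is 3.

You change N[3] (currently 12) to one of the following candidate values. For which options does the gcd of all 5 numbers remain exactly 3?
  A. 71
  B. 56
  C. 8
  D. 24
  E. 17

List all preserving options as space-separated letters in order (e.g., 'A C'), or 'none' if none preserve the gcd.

Old gcd = 3; gcd of others (without N[3]) = 3
New gcd for candidate v: gcd(3, v). Preserves old gcd iff gcd(3, v) = 3.
  Option A: v=71, gcd(3,71)=1 -> changes
  Option B: v=56, gcd(3,56)=1 -> changes
  Option C: v=8, gcd(3,8)=1 -> changes
  Option D: v=24, gcd(3,24)=3 -> preserves
  Option E: v=17, gcd(3,17)=1 -> changes

Answer: D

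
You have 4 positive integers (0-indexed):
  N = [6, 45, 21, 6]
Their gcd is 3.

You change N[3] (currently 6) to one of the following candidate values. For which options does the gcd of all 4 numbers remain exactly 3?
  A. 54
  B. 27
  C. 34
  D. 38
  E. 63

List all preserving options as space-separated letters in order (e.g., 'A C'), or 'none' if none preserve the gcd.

Old gcd = 3; gcd of others (without N[3]) = 3
New gcd for candidate v: gcd(3, v). Preserves old gcd iff gcd(3, v) = 3.
  Option A: v=54, gcd(3,54)=3 -> preserves
  Option B: v=27, gcd(3,27)=3 -> preserves
  Option C: v=34, gcd(3,34)=1 -> changes
  Option D: v=38, gcd(3,38)=1 -> changes
  Option E: v=63, gcd(3,63)=3 -> preserves

Answer: A B E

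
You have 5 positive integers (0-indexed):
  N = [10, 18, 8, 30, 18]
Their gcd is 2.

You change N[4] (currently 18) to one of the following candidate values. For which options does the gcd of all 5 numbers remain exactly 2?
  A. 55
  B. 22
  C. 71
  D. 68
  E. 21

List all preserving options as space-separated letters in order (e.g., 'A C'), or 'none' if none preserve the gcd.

Old gcd = 2; gcd of others (without N[4]) = 2
New gcd for candidate v: gcd(2, v). Preserves old gcd iff gcd(2, v) = 2.
  Option A: v=55, gcd(2,55)=1 -> changes
  Option B: v=22, gcd(2,22)=2 -> preserves
  Option C: v=71, gcd(2,71)=1 -> changes
  Option D: v=68, gcd(2,68)=2 -> preserves
  Option E: v=21, gcd(2,21)=1 -> changes

Answer: B D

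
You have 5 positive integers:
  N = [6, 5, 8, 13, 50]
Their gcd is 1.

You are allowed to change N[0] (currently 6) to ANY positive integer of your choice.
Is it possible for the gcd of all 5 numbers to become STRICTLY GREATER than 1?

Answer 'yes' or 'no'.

Answer: no

Derivation:
Current gcd = 1
gcd of all OTHER numbers (without N[0]=6): gcd([5, 8, 13, 50]) = 1
The new gcd after any change is gcd(1, new_value).
This can be at most 1.
Since 1 = old gcd 1, the gcd can only stay the same or decrease.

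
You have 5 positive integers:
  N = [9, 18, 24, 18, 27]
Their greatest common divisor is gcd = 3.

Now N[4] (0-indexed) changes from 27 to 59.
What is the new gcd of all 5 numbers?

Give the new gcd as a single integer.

Numbers: [9, 18, 24, 18, 27], gcd = 3
Change: index 4, 27 -> 59
gcd of the OTHER numbers (without index 4): gcd([9, 18, 24, 18]) = 3
New gcd = gcd(g_others, new_val) = gcd(3, 59) = 1

Answer: 1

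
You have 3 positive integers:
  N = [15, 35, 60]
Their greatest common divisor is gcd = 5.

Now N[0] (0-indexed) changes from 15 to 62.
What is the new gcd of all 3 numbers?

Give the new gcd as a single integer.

Answer: 1

Derivation:
Numbers: [15, 35, 60], gcd = 5
Change: index 0, 15 -> 62
gcd of the OTHER numbers (without index 0): gcd([35, 60]) = 5
New gcd = gcd(g_others, new_val) = gcd(5, 62) = 1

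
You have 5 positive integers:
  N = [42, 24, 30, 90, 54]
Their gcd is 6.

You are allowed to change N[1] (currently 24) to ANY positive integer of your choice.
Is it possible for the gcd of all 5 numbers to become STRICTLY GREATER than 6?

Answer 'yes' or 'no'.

Current gcd = 6
gcd of all OTHER numbers (without N[1]=24): gcd([42, 30, 90, 54]) = 6
The new gcd after any change is gcd(6, new_value).
This can be at most 6.
Since 6 = old gcd 6, the gcd can only stay the same or decrease.

Answer: no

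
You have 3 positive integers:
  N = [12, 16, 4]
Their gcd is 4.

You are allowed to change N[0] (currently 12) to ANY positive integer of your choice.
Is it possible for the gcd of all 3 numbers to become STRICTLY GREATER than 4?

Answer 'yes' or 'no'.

Current gcd = 4
gcd of all OTHER numbers (without N[0]=12): gcd([16, 4]) = 4
The new gcd after any change is gcd(4, new_value).
This can be at most 4.
Since 4 = old gcd 4, the gcd can only stay the same or decrease.

Answer: no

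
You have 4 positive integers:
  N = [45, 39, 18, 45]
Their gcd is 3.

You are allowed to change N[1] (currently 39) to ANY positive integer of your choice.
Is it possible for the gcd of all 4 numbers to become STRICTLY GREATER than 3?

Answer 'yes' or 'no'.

Answer: yes

Derivation:
Current gcd = 3
gcd of all OTHER numbers (without N[1]=39): gcd([45, 18, 45]) = 9
The new gcd after any change is gcd(9, new_value).
This can be at most 9.
Since 9 > old gcd 3, the gcd CAN increase (e.g., set N[1] = 9).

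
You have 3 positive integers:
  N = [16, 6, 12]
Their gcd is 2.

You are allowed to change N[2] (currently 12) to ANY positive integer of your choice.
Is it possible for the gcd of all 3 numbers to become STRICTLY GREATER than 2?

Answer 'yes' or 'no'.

Answer: no

Derivation:
Current gcd = 2
gcd of all OTHER numbers (without N[2]=12): gcd([16, 6]) = 2
The new gcd after any change is gcd(2, new_value).
This can be at most 2.
Since 2 = old gcd 2, the gcd can only stay the same or decrease.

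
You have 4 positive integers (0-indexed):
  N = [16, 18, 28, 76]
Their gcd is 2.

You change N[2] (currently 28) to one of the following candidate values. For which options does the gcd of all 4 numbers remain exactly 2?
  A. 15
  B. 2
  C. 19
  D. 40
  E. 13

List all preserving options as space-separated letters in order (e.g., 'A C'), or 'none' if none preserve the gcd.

Answer: B D

Derivation:
Old gcd = 2; gcd of others (without N[2]) = 2
New gcd for candidate v: gcd(2, v). Preserves old gcd iff gcd(2, v) = 2.
  Option A: v=15, gcd(2,15)=1 -> changes
  Option B: v=2, gcd(2,2)=2 -> preserves
  Option C: v=19, gcd(2,19)=1 -> changes
  Option D: v=40, gcd(2,40)=2 -> preserves
  Option E: v=13, gcd(2,13)=1 -> changes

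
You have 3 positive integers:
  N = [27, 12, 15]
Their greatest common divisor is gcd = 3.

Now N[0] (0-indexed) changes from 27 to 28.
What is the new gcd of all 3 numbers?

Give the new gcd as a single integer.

Numbers: [27, 12, 15], gcd = 3
Change: index 0, 27 -> 28
gcd of the OTHER numbers (without index 0): gcd([12, 15]) = 3
New gcd = gcd(g_others, new_val) = gcd(3, 28) = 1

Answer: 1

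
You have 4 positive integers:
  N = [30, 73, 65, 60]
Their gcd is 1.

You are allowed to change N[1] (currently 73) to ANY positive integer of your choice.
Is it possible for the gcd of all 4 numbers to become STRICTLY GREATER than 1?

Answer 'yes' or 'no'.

Answer: yes

Derivation:
Current gcd = 1
gcd of all OTHER numbers (without N[1]=73): gcd([30, 65, 60]) = 5
The new gcd after any change is gcd(5, new_value).
This can be at most 5.
Since 5 > old gcd 1, the gcd CAN increase (e.g., set N[1] = 5).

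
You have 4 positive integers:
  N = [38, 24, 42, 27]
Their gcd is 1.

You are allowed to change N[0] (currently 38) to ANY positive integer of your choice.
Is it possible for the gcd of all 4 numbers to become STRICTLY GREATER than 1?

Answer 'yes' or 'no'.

Current gcd = 1
gcd of all OTHER numbers (without N[0]=38): gcd([24, 42, 27]) = 3
The new gcd after any change is gcd(3, new_value).
This can be at most 3.
Since 3 > old gcd 1, the gcd CAN increase (e.g., set N[0] = 3).

Answer: yes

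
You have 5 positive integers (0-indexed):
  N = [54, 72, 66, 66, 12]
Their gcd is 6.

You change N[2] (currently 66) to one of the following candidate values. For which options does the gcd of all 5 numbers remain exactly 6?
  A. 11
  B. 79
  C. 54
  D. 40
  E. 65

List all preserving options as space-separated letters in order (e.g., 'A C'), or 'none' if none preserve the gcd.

Old gcd = 6; gcd of others (without N[2]) = 6
New gcd for candidate v: gcd(6, v). Preserves old gcd iff gcd(6, v) = 6.
  Option A: v=11, gcd(6,11)=1 -> changes
  Option B: v=79, gcd(6,79)=1 -> changes
  Option C: v=54, gcd(6,54)=6 -> preserves
  Option D: v=40, gcd(6,40)=2 -> changes
  Option E: v=65, gcd(6,65)=1 -> changes

Answer: C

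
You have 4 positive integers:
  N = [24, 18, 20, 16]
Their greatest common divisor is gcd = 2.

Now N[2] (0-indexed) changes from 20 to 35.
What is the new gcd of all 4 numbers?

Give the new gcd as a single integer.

Numbers: [24, 18, 20, 16], gcd = 2
Change: index 2, 20 -> 35
gcd of the OTHER numbers (without index 2): gcd([24, 18, 16]) = 2
New gcd = gcd(g_others, new_val) = gcd(2, 35) = 1

Answer: 1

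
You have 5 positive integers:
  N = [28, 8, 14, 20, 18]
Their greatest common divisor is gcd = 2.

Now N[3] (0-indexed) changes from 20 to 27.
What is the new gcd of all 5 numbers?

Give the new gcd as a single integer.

Numbers: [28, 8, 14, 20, 18], gcd = 2
Change: index 3, 20 -> 27
gcd of the OTHER numbers (without index 3): gcd([28, 8, 14, 18]) = 2
New gcd = gcd(g_others, new_val) = gcd(2, 27) = 1

Answer: 1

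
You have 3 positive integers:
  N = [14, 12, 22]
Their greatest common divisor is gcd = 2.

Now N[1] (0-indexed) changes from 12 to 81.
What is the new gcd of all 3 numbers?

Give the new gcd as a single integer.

Numbers: [14, 12, 22], gcd = 2
Change: index 1, 12 -> 81
gcd of the OTHER numbers (without index 1): gcd([14, 22]) = 2
New gcd = gcd(g_others, new_val) = gcd(2, 81) = 1

Answer: 1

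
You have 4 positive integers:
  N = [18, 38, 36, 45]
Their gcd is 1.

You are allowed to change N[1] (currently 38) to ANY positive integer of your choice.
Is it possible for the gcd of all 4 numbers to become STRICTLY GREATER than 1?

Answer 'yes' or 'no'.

Answer: yes

Derivation:
Current gcd = 1
gcd of all OTHER numbers (without N[1]=38): gcd([18, 36, 45]) = 9
The new gcd after any change is gcd(9, new_value).
This can be at most 9.
Since 9 > old gcd 1, the gcd CAN increase (e.g., set N[1] = 9).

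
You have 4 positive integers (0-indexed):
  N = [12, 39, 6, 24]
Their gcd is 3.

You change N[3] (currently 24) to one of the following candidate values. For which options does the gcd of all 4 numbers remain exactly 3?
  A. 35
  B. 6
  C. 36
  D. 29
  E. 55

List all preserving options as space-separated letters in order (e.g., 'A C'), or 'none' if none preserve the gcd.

Old gcd = 3; gcd of others (without N[3]) = 3
New gcd for candidate v: gcd(3, v). Preserves old gcd iff gcd(3, v) = 3.
  Option A: v=35, gcd(3,35)=1 -> changes
  Option B: v=6, gcd(3,6)=3 -> preserves
  Option C: v=36, gcd(3,36)=3 -> preserves
  Option D: v=29, gcd(3,29)=1 -> changes
  Option E: v=55, gcd(3,55)=1 -> changes

Answer: B C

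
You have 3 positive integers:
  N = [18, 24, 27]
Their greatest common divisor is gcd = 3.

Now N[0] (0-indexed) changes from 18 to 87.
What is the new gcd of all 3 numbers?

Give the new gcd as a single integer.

Answer: 3

Derivation:
Numbers: [18, 24, 27], gcd = 3
Change: index 0, 18 -> 87
gcd of the OTHER numbers (without index 0): gcd([24, 27]) = 3
New gcd = gcd(g_others, new_val) = gcd(3, 87) = 3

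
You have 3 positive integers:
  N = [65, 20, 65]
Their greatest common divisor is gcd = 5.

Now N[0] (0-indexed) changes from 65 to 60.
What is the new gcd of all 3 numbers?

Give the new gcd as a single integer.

Answer: 5

Derivation:
Numbers: [65, 20, 65], gcd = 5
Change: index 0, 65 -> 60
gcd of the OTHER numbers (without index 0): gcd([20, 65]) = 5
New gcd = gcd(g_others, new_val) = gcd(5, 60) = 5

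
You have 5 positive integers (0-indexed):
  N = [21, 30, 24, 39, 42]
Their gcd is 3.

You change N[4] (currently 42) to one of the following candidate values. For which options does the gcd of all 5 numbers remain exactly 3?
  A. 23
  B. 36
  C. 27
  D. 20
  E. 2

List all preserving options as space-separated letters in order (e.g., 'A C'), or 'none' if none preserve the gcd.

Old gcd = 3; gcd of others (without N[4]) = 3
New gcd for candidate v: gcd(3, v). Preserves old gcd iff gcd(3, v) = 3.
  Option A: v=23, gcd(3,23)=1 -> changes
  Option B: v=36, gcd(3,36)=3 -> preserves
  Option C: v=27, gcd(3,27)=3 -> preserves
  Option D: v=20, gcd(3,20)=1 -> changes
  Option E: v=2, gcd(3,2)=1 -> changes

Answer: B C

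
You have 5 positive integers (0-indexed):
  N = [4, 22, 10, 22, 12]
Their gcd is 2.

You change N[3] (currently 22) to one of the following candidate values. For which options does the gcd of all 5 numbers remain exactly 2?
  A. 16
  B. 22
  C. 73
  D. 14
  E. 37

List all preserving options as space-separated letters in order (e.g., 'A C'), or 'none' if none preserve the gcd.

Answer: A B D

Derivation:
Old gcd = 2; gcd of others (without N[3]) = 2
New gcd for candidate v: gcd(2, v). Preserves old gcd iff gcd(2, v) = 2.
  Option A: v=16, gcd(2,16)=2 -> preserves
  Option B: v=22, gcd(2,22)=2 -> preserves
  Option C: v=73, gcd(2,73)=1 -> changes
  Option D: v=14, gcd(2,14)=2 -> preserves
  Option E: v=37, gcd(2,37)=1 -> changes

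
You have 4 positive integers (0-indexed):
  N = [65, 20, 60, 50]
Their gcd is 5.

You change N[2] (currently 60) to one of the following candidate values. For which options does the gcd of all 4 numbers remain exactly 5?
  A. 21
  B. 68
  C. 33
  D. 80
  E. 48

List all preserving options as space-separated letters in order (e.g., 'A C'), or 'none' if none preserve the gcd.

Answer: D

Derivation:
Old gcd = 5; gcd of others (without N[2]) = 5
New gcd for candidate v: gcd(5, v). Preserves old gcd iff gcd(5, v) = 5.
  Option A: v=21, gcd(5,21)=1 -> changes
  Option B: v=68, gcd(5,68)=1 -> changes
  Option C: v=33, gcd(5,33)=1 -> changes
  Option D: v=80, gcd(5,80)=5 -> preserves
  Option E: v=48, gcd(5,48)=1 -> changes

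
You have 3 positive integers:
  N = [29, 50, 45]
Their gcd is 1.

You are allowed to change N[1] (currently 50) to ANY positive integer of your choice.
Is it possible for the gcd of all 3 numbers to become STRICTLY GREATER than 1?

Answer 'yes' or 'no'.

Answer: no

Derivation:
Current gcd = 1
gcd of all OTHER numbers (without N[1]=50): gcd([29, 45]) = 1
The new gcd after any change is gcd(1, new_value).
This can be at most 1.
Since 1 = old gcd 1, the gcd can only stay the same or decrease.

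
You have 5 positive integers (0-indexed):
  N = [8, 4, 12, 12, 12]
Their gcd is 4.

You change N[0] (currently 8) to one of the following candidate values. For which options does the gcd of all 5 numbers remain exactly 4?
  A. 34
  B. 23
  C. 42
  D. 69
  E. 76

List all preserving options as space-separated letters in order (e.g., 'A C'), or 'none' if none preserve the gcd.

Old gcd = 4; gcd of others (without N[0]) = 4
New gcd for candidate v: gcd(4, v). Preserves old gcd iff gcd(4, v) = 4.
  Option A: v=34, gcd(4,34)=2 -> changes
  Option B: v=23, gcd(4,23)=1 -> changes
  Option C: v=42, gcd(4,42)=2 -> changes
  Option D: v=69, gcd(4,69)=1 -> changes
  Option E: v=76, gcd(4,76)=4 -> preserves

Answer: E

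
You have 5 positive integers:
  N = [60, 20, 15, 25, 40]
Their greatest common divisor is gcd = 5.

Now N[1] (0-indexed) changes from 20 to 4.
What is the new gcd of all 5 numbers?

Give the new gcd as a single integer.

Answer: 1

Derivation:
Numbers: [60, 20, 15, 25, 40], gcd = 5
Change: index 1, 20 -> 4
gcd of the OTHER numbers (without index 1): gcd([60, 15, 25, 40]) = 5
New gcd = gcd(g_others, new_val) = gcd(5, 4) = 1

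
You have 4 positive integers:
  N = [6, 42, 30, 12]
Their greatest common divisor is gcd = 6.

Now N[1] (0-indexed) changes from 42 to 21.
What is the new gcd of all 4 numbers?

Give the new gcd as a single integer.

Numbers: [6, 42, 30, 12], gcd = 6
Change: index 1, 42 -> 21
gcd of the OTHER numbers (without index 1): gcd([6, 30, 12]) = 6
New gcd = gcd(g_others, new_val) = gcd(6, 21) = 3

Answer: 3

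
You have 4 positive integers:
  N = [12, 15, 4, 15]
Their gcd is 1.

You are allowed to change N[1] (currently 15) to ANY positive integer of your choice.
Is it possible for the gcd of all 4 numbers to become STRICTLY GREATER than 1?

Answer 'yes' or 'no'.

Answer: no

Derivation:
Current gcd = 1
gcd of all OTHER numbers (without N[1]=15): gcd([12, 4, 15]) = 1
The new gcd after any change is gcd(1, new_value).
This can be at most 1.
Since 1 = old gcd 1, the gcd can only stay the same or decrease.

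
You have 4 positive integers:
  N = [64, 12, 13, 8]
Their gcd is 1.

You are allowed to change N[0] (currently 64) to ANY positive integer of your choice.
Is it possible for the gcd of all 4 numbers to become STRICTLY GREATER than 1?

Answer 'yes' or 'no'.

Answer: no

Derivation:
Current gcd = 1
gcd of all OTHER numbers (without N[0]=64): gcd([12, 13, 8]) = 1
The new gcd after any change is gcd(1, new_value).
This can be at most 1.
Since 1 = old gcd 1, the gcd can only stay the same or decrease.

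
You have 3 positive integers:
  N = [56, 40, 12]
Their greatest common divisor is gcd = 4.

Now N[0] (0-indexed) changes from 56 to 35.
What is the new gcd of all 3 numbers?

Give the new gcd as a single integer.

Answer: 1

Derivation:
Numbers: [56, 40, 12], gcd = 4
Change: index 0, 56 -> 35
gcd of the OTHER numbers (without index 0): gcd([40, 12]) = 4
New gcd = gcd(g_others, new_val) = gcd(4, 35) = 1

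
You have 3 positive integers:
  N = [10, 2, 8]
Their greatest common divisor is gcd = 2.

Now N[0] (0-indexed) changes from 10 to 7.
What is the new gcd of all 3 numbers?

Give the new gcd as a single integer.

Answer: 1

Derivation:
Numbers: [10, 2, 8], gcd = 2
Change: index 0, 10 -> 7
gcd of the OTHER numbers (without index 0): gcd([2, 8]) = 2
New gcd = gcd(g_others, new_val) = gcd(2, 7) = 1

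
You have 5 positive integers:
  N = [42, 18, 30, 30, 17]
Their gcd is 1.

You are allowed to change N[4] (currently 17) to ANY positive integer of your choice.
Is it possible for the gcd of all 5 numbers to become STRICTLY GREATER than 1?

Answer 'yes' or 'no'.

Current gcd = 1
gcd of all OTHER numbers (without N[4]=17): gcd([42, 18, 30, 30]) = 6
The new gcd after any change is gcd(6, new_value).
This can be at most 6.
Since 6 > old gcd 1, the gcd CAN increase (e.g., set N[4] = 6).

Answer: yes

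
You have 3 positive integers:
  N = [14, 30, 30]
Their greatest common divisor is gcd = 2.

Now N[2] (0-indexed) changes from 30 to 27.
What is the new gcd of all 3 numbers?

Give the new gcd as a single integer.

Answer: 1

Derivation:
Numbers: [14, 30, 30], gcd = 2
Change: index 2, 30 -> 27
gcd of the OTHER numbers (without index 2): gcd([14, 30]) = 2
New gcd = gcd(g_others, new_val) = gcd(2, 27) = 1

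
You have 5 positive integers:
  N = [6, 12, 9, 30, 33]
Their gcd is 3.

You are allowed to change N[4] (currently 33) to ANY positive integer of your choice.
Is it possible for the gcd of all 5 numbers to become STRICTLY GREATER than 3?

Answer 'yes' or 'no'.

Answer: no

Derivation:
Current gcd = 3
gcd of all OTHER numbers (without N[4]=33): gcd([6, 12, 9, 30]) = 3
The new gcd after any change is gcd(3, new_value).
This can be at most 3.
Since 3 = old gcd 3, the gcd can only stay the same or decrease.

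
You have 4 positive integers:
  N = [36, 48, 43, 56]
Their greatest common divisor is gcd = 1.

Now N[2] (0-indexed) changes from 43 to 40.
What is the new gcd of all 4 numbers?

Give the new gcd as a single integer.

Numbers: [36, 48, 43, 56], gcd = 1
Change: index 2, 43 -> 40
gcd of the OTHER numbers (without index 2): gcd([36, 48, 56]) = 4
New gcd = gcd(g_others, new_val) = gcd(4, 40) = 4

Answer: 4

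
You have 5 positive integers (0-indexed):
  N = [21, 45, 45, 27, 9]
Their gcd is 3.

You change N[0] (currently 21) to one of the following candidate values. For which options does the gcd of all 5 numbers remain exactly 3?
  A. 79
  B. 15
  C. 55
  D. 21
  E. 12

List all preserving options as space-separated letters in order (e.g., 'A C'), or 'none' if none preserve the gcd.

Old gcd = 3; gcd of others (without N[0]) = 9
New gcd for candidate v: gcd(9, v). Preserves old gcd iff gcd(9, v) = 3.
  Option A: v=79, gcd(9,79)=1 -> changes
  Option B: v=15, gcd(9,15)=3 -> preserves
  Option C: v=55, gcd(9,55)=1 -> changes
  Option D: v=21, gcd(9,21)=3 -> preserves
  Option E: v=12, gcd(9,12)=3 -> preserves

Answer: B D E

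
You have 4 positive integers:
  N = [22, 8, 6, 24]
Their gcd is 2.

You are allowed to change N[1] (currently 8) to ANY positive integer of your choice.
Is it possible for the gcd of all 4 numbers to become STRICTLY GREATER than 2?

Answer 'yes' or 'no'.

Current gcd = 2
gcd of all OTHER numbers (without N[1]=8): gcd([22, 6, 24]) = 2
The new gcd after any change is gcd(2, new_value).
This can be at most 2.
Since 2 = old gcd 2, the gcd can only stay the same or decrease.

Answer: no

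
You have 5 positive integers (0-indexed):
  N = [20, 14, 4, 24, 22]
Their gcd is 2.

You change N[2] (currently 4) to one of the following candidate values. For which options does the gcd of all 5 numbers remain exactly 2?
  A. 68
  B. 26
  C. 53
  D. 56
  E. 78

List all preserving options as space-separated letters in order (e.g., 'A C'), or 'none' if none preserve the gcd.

Old gcd = 2; gcd of others (without N[2]) = 2
New gcd for candidate v: gcd(2, v). Preserves old gcd iff gcd(2, v) = 2.
  Option A: v=68, gcd(2,68)=2 -> preserves
  Option B: v=26, gcd(2,26)=2 -> preserves
  Option C: v=53, gcd(2,53)=1 -> changes
  Option D: v=56, gcd(2,56)=2 -> preserves
  Option E: v=78, gcd(2,78)=2 -> preserves

Answer: A B D E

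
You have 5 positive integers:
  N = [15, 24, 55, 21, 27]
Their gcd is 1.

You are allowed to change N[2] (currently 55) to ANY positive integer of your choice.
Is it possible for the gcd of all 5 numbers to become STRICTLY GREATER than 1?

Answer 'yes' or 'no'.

Current gcd = 1
gcd of all OTHER numbers (without N[2]=55): gcd([15, 24, 21, 27]) = 3
The new gcd after any change is gcd(3, new_value).
This can be at most 3.
Since 3 > old gcd 1, the gcd CAN increase (e.g., set N[2] = 3).

Answer: yes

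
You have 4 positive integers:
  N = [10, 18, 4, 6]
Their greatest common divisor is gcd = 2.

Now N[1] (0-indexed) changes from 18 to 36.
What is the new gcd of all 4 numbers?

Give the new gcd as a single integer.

Numbers: [10, 18, 4, 6], gcd = 2
Change: index 1, 18 -> 36
gcd of the OTHER numbers (without index 1): gcd([10, 4, 6]) = 2
New gcd = gcd(g_others, new_val) = gcd(2, 36) = 2

Answer: 2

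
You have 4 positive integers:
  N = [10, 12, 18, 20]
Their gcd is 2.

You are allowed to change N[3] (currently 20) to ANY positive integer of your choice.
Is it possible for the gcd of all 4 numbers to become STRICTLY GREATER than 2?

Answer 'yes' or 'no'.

Answer: no

Derivation:
Current gcd = 2
gcd of all OTHER numbers (without N[3]=20): gcd([10, 12, 18]) = 2
The new gcd after any change is gcd(2, new_value).
This can be at most 2.
Since 2 = old gcd 2, the gcd can only stay the same or decrease.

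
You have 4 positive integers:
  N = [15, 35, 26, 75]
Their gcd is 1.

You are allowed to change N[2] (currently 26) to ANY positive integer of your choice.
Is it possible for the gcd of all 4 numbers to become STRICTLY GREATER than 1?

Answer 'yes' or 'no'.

Current gcd = 1
gcd of all OTHER numbers (without N[2]=26): gcd([15, 35, 75]) = 5
The new gcd after any change is gcd(5, new_value).
This can be at most 5.
Since 5 > old gcd 1, the gcd CAN increase (e.g., set N[2] = 5).

Answer: yes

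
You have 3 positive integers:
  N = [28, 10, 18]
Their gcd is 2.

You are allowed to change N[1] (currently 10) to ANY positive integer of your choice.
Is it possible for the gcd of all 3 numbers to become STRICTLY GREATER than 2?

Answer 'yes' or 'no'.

Current gcd = 2
gcd of all OTHER numbers (without N[1]=10): gcd([28, 18]) = 2
The new gcd after any change is gcd(2, new_value).
This can be at most 2.
Since 2 = old gcd 2, the gcd can only stay the same or decrease.

Answer: no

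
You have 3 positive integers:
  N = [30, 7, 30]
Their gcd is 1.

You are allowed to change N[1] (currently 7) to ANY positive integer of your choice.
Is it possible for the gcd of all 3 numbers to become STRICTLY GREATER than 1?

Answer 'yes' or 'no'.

Answer: yes

Derivation:
Current gcd = 1
gcd of all OTHER numbers (without N[1]=7): gcd([30, 30]) = 30
The new gcd after any change is gcd(30, new_value).
This can be at most 30.
Since 30 > old gcd 1, the gcd CAN increase (e.g., set N[1] = 30).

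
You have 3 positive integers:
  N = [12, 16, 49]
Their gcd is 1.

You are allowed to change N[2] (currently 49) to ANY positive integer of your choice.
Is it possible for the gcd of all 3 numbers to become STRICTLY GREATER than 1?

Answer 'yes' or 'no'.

Current gcd = 1
gcd of all OTHER numbers (without N[2]=49): gcd([12, 16]) = 4
The new gcd after any change is gcd(4, new_value).
This can be at most 4.
Since 4 > old gcd 1, the gcd CAN increase (e.g., set N[2] = 4).

Answer: yes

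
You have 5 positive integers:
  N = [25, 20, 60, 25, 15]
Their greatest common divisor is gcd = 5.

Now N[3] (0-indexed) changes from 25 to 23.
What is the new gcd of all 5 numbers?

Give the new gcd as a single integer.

Answer: 1

Derivation:
Numbers: [25, 20, 60, 25, 15], gcd = 5
Change: index 3, 25 -> 23
gcd of the OTHER numbers (without index 3): gcd([25, 20, 60, 15]) = 5
New gcd = gcd(g_others, new_val) = gcd(5, 23) = 1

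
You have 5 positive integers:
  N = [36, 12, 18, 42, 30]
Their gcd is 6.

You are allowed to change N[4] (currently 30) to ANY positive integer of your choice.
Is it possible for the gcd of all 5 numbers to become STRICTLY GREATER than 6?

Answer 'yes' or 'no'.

Answer: no

Derivation:
Current gcd = 6
gcd of all OTHER numbers (without N[4]=30): gcd([36, 12, 18, 42]) = 6
The new gcd after any change is gcd(6, new_value).
This can be at most 6.
Since 6 = old gcd 6, the gcd can only stay the same or decrease.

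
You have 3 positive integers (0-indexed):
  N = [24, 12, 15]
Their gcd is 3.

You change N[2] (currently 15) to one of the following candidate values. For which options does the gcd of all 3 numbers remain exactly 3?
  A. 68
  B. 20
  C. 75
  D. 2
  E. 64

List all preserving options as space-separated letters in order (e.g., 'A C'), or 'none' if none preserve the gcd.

Answer: C

Derivation:
Old gcd = 3; gcd of others (without N[2]) = 12
New gcd for candidate v: gcd(12, v). Preserves old gcd iff gcd(12, v) = 3.
  Option A: v=68, gcd(12,68)=4 -> changes
  Option B: v=20, gcd(12,20)=4 -> changes
  Option C: v=75, gcd(12,75)=3 -> preserves
  Option D: v=2, gcd(12,2)=2 -> changes
  Option E: v=64, gcd(12,64)=4 -> changes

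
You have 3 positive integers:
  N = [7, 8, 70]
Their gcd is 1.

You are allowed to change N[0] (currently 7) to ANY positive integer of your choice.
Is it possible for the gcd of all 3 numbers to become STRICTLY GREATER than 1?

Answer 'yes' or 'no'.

Current gcd = 1
gcd of all OTHER numbers (without N[0]=7): gcd([8, 70]) = 2
The new gcd after any change is gcd(2, new_value).
This can be at most 2.
Since 2 > old gcd 1, the gcd CAN increase (e.g., set N[0] = 2).

Answer: yes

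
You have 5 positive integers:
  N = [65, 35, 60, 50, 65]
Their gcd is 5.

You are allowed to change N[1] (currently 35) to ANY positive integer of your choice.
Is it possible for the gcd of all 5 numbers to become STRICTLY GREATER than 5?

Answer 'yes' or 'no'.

Current gcd = 5
gcd of all OTHER numbers (without N[1]=35): gcd([65, 60, 50, 65]) = 5
The new gcd after any change is gcd(5, new_value).
This can be at most 5.
Since 5 = old gcd 5, the gcd can only stay the same or decrease.

Answer: no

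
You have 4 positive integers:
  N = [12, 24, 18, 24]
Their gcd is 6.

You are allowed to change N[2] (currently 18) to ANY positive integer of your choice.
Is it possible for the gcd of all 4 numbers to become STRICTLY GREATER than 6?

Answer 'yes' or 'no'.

Answer: yes

Derivation:
Current gcd = 6
gcd of all OTHER numbers (without N[2]=18): gcd([12, 24, 24]) = 12
The new gcd after any change is gcd(12, new_value).
This can be at most 12.
Since 12 > old gcd 6, the gcd CAN increase (e.g., set N[2] = 12).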